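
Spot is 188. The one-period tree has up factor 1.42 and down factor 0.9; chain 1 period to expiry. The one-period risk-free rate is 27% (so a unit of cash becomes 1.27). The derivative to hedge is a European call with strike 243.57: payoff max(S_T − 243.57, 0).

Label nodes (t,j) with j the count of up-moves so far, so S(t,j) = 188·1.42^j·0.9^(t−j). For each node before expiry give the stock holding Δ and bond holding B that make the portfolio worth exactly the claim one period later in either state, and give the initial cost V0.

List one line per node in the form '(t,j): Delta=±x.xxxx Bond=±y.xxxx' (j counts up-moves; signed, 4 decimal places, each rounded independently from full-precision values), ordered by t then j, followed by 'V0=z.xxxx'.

No-arbitrage ⇒ martingale measure with p* = (R−d)/(u−d) = 0.7115.
Payoff layer (t=1): V(1,0)=0.0000, V(1,1)=23.3900
(0,0): S=188.0000. Δ = (V_up−V_dn)/(S_up−S_dn) = (23.3900−0.0000)/(266.9600−169.2000) = 0.2393. V = [p*·23.3900 + (1−p*)·0.0000]/1.27 = 13.1046. B = V − Δ·S = -31.8761.
The time-0 hedge costs 13.1046, which is the no-arbitrage price.

(0,0): Delta=0.2393 Bond=-31.8761
V0=13.1046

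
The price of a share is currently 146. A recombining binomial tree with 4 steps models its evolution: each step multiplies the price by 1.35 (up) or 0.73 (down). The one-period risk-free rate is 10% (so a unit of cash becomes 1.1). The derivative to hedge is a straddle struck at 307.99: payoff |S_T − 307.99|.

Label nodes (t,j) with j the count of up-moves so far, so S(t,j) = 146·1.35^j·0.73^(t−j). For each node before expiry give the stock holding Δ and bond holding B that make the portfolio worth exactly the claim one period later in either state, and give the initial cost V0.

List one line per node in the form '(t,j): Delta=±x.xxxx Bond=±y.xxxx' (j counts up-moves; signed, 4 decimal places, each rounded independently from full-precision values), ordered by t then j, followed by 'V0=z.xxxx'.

(0,0): Delta=-0.3757 Bond=149.8731
(1,0): Delta=-1.0000 Bond=231.3974
(1,1): Delta=-0.1476 Bond=119.9029
(2,0): Delta=-1.0000 Bond=254.5372
(2,1): Delta=-1.0000 Bond=254.5372
(2,2): Delta=0.1638 Bond=49.0257
(3,0): Delta=-1.0000 Bond=279.9909
(3,1): Delta=-1.0000 Bond=279.9909
(3,2): Delta=-1.0000 Bond=279.9909
(3,3): Delta=0.5890 Bond=-98.8168
V0=95.0197

No-arbitrage ⇒ martingale measure with p* = (R−d)/(u−d) = 0.5968.
Payoff layer (t=4): V(4,0)=266.5286, V(4,1)=231.3147, V(4,2)=166.1933, V(4,3)=45.7632, V(4,4)=176.9499
  t=3,j=0: stock 56.7965 → up 76.6753 (V=231.3147), down 41.4614 (V=266.5286). Price 223.1944; hedge Δ=-1.0000, bond B=279.9909.
  t=3,j=1: stock 105.0346 → up 141.7967 (V=166.1933), down 76.6753 (V=231.3147). Price 174.9563; hedge Δ=-1.0000, bond B=279.9909.
  t=3,j=2: stock 194.2421 → up 262.2268 (V=45.7632), down 141.7967 (V=166.1933). Price 85.7489; hedge Δ=-1.0000, bond B=279.9909.
  t=3,j=3: stock 359.2148 → up 484.9399 (V=176.9499), down 262.2268 (V=45.7632). Price 112.7746; hedge Δ=0.5890, bond B=-98.8168.
  t=2,j=0: stock 77.8034 → up 105.0346 (V=174.9563), down 56.7965 (V=223.1944). Price 176.7338; hedge Δ=-1.0000, bond B=254.5372.
  t=2,j=1: stock 143.8830 → up 194.2421 (V=85.7489), down 105.0346 (V=174.9563). Price 110.6542; hedge Δ=-1.0000, bond B=254.5372.
  t=2,j=2: stock 266.0850 → up 359.2148 (V=112.7746), down 194.2421 (V=85.7489). Price 92.6156; hedge Δ=0.1638, bond B=49.0257.
  t=1,j=0: stock 106.5800 → up 143.8830 (V=110.6542), down 77.8034 (V=176.7338). Price 124.8174; hedge Δ=-1.0000, bond B=231.3974.
  t=1,j=1: stock 197.1000 → up 266.0850 (V=92.6156), down 143.8830 (V=110.6542). Price 90.8084; hedge Δ=-0.1476, bond B=119.9029.
  t=0,j=0: stock 146.0000 → up 197.1000 (V=90.8084), down 106.5800 (V=124.8174). Price 95.0197; hedge Δ=-0.3757, bond B=149.8731.
Self-financing check: at every node Δ·S+B equals the discounted successor values.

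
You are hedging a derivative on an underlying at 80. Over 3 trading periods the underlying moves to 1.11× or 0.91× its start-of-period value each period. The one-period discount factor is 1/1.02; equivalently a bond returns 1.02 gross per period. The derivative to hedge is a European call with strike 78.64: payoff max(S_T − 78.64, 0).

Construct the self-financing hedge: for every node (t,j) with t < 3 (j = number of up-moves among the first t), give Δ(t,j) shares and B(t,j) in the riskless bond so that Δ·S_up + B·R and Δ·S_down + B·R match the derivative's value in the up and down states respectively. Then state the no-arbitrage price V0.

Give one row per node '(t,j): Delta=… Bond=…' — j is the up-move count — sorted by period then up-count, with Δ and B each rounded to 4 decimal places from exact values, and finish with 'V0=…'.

(0,0): Delta=0.6870 Bond=-45.8830
(1,0): Delta=0.4095 Bond=-26.5954
(1,1): Delta=0.8732 Bond=-63.3323
(2,0): Delta=0.0000 Bond=0.0000
(2,1): Delta=0.6841 Bond=-49.3224
(2,2): Delta=1.0000 Bond=-77.0980
V0=9.0791

The replicating-portfolio and risk-neutral prices coincide; use p* = (1.02−0.91)/(1.11−0.91) = 0.5500 for the latter.
At expiry t=3: V(3,0)=0.0000, V(3,1)=0.0000, V(3,2)=11.0569, V(3,3)=30.7705
Node (2,0) S=66.2480: V=(p*·0.0000+(1−p*)·0.0000)/1.02=0.0000; Δ=(0.0000−0.0000)/(73.5353−60.2857)=0.0000; B=V−Δ·S=0.0000
Node (2,1) S=80.8080: V=(p*·11.0569+(1−p*)·0.0000)/1.02=5.9620; Δ=(11.0569−0.0000)/(89.6969−73.5353)=0.6841; B=V−Δ·S=-49.3224
Node (2,2) S=98.5680: V=(p*·30.7705+(1−p*)·11.0569)/1.02=21.4700; Δ=(30.7705−11.0569)/(109.4105−89.6969)=1.0000; B=V−Δ·S=-77.0980
Node (1,0) S=72.8000: V=(p*·5.9620+(1−p*)·0.0000)/1.02=3.2148; Δ=(5.9620−0.0000)/(80.8080−66.2480)=0.4095; B=V−Δ·S=-26.5954
Node (1,1) S=88.8000: V=(p*·21.4700+(1−p*)·5.9620)/1.02=14.2073; Δ=(21.4700−5.9620)/(98.5680−80.8080)=0.8732; B=V−Δ·S=-63.3323
Node (0,0) S=80.0000: V=(p*·14.2073+(1−p*)·3.2148)/1.02=9.0791; Δ=(14.2073−3.2148)/(88.8000−72.8000)=0.6870; B=V−Δ·S=-45.8830
Check: Δ(0,0)·S0 + B(0,0) = 9.0791 = V0.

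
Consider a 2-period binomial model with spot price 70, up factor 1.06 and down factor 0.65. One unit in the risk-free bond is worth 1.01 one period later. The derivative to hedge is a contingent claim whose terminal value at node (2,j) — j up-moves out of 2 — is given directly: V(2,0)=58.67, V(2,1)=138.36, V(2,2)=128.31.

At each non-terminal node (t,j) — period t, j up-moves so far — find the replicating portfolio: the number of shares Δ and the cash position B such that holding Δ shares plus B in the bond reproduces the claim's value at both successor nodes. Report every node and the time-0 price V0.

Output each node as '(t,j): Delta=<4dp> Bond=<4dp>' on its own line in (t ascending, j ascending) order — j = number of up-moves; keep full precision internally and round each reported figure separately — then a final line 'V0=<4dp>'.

No-arbitrage ⇒ martingale measure with p* = (R−d)/(u−d) = 0.8780.
Payoff layer (t=2): V(2,0)=58.6700, V(2,1)=138.3600, V(2,2)=128.3100
(1,0): S=45.5000. Δ = (V_up−V_dn)/(S_up−S_dn) = (138.3600−58.6700)/(48.2300−29.5750) = 4.2718. V = [p*·138.3600 + (1−p*)·58.6700]/1.01 = 127.3680. B = V − Δ·S = -66.9978.
(1,1): S=74.2000. Δ = (V_up−V_dn)/(S_up−S_dn) = (128.3100−138.3600)/(78.6520−48.2300) = -0.3304. V = [p*·128.3100 + (1−p*)·138.3600]/1.01 = 128.2531. B = V − Δ·S = 152.7653.
(0,0): S=70.0000. Δ = (V_up−V_dn)/(S_up−S_dn) = (128.2531−127.3680)/(74.2000−45.5000) = 0.0308. V = [p*·128.2531 + (1−p*)·127.3680]/1.01 = 126.8764. B = V − Δ·S = 124.7177.
Root portfolio cost Δ·70+B reproduces V0=126.8764.

(0,0): Delta=0.0308 Bond=124.7177
(1,0): Delta=4.2718 Bond=-66.9978
(1,1): Delta=-0.3304 Bond=152.7653
V0=126.8764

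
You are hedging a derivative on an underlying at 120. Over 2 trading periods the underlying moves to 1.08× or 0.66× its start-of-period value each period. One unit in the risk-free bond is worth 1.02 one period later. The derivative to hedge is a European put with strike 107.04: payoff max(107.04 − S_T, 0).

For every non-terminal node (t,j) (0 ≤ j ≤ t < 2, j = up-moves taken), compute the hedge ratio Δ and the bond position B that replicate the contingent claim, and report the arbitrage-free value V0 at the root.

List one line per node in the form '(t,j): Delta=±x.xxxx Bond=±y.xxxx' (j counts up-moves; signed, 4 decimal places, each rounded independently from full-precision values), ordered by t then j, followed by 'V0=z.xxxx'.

Risk-neutral probability p* = (R−d)/(u−d) = (1.02−0.66)/(1.08−0.66) = 0.8571.
Payoff layer (t=2): V(2,0)=54.7680, V(2,1)=21.5040, V(2,2)=0.0000
  t=1,j=0: stock 79.2000 → up 85.5360 (V=21.5040), down 52.2720 (V=54.7680). Price 25.7412; hedge Δ=-1.0000, bond B=104.9412.
  t=1,j=1: stock 129.6000 → up 139.9680 (V=0.0000), down 85.5360 (V=21.5040). Price 3.0118; hedge Δ=-0.3951, bond B=54.2118.
  t=0,j=0: stock 120.0000 → up 129.6000 (V=3.0118), down 79.2000 (V=25.7412). Price 6.1361; hedge Δ=-0.4510, bond B=60.2537.
Check: Δ(0,0)·S0 + B(0,0) = 6.1361 = V0.

(0,0): Delta=-0.4510 Bond=60.2537
(1,0): Delta=-1.0000 Bond=104.9412
(1,1): Delta=-0.3951 Bond=54.2118
V0=6.1361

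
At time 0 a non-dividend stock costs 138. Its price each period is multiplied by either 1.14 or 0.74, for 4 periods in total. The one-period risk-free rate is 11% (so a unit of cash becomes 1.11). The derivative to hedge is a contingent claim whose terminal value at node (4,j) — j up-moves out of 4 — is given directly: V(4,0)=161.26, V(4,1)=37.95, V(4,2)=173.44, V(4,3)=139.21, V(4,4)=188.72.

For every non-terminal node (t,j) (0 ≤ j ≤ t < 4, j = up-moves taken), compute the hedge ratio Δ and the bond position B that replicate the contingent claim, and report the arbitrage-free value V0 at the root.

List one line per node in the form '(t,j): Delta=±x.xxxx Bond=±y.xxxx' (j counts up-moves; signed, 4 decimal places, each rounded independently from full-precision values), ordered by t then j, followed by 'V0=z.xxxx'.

Since d<R<u, set p* = (R−d)/(u−d) = 0.9250; price each node as the discounted p*-expectation of its children.
Terminal payoffs: V(4,0)=161.2600, V(4,1)=37.9500, V(4,2)=173.4400, V(4,3)=139.2100, V(4,4)=188.7200
  t=3,j=0: stock 55.9209 → up 63.7498 (V=37.9500), down 41.3815 (V=161.2600). Price 42.5209; hedge Δ=-5.5127, bond B=350.7959.
  t=3,j=1: stock 86.1484 → up 98.2092 (V=173.4400), down 63.7498 (V=37.9500). Price 147.0975; hedge Δ=3.9319, bond B=-191.6275.
  t=3,j=2: stock 132.7152 → up 151.2953 (V=139.2100), down 98.2092 (V=173.4400). Price 127.7273; hedge Δ=-0.6448, bond B=213.3023.
  t=3,j=3: stock 204.4531 → up 233.0765 (V=188.7200), down 151.2953 (V=139.2100). Price 166.6727; hedge Δ=0.6054, bond B=42.8977.
  t=2,j=0: stock 75.5688 → up 86.1484 (V=147.0975), down 55.9209 (V=42.5209). Price 125.4543; hedge Δ=3.4596, bond B=-135.9871.
  t=2,j=1: stock 116.4168 → up 132.7152 (V=127.7273), down 86.1484 (V=147.0975). Price 116.3784; hedge Δ=-0.4160, bond B=164.8041.
  t=2,j=2: stock 179.3448 → up 204.4531 (V=166.6727), down 132.7152 (V=127.7273). Price 147.5242; hedge Δ=0.5429, bond B=50.1604.
  t=1,j=0: stock 102.1200 → up 116.4168 (V=116.3784), down 75.5688 (V=125.4543). Price 105.4586; hedge Δ=-0.2222, bond B=128.1484.
  t=1,j=1: stock 157.3200 → up 179.3448 (V=147.5242), down 116.4168 (V=116.3784). Price 130.8002; hedge Δ=0.4949, bond B=52.9358.
  t=0,j=0: stock 138.0000 → up 157.3200 (V=130.8002), down 102.1200 (V=105.4586). Price 116.1258; hedge Δ=0.4591, bond B=52.7718.
Check: Δ(0,0)·S0 + B(0,0) = 116.1258 = V0.

(0,0): Delta=0.4591 Bond=52.7718
(1,0): Delta=-0.2222 Bond=128.1484
(1,1): Delta=0.4949 Bond=52.9358
(2,0): Delta=3.4596 Bond=-135.9871
(2,1): Delta=-0.4160 Bond=164.8041
(2,2): Delta=0.5429 Bond=50.1604
(3,0): Delta=-5.5127 Bond=350.7959
(3,1): Delta=3.9319 Bond=-191.6275
(3,2): Delta=-0.6448 Bond=213.3023
(3,3): Delta=0.6054 Bond=42.8977
V0=116.1258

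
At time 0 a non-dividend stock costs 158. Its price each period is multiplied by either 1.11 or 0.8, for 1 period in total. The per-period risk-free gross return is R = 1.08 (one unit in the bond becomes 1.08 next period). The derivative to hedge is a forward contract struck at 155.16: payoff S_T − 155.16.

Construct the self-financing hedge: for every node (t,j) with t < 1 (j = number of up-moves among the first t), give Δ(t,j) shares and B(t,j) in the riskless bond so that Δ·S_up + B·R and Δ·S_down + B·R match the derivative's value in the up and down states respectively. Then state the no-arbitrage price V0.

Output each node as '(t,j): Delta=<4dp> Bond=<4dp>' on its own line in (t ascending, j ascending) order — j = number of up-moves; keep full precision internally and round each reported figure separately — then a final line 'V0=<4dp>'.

(0,0): Delta=1.0000 Bond=-143.6667
V0=14.3333

Since d<R<u, set p* = (R−d)/(u−d) = 0.9032; price each node as the discounted p*-expectation of its children.
At expiry t=1: V(1,0)=-28.7600, V(1,1)=20.2200
(0,0): S=158.0000. Δ = (V_up−V_dn)/(S_up−S_dn) = (20.2200−-28.7600)/(175.3800−126.4000) = 1.0000. V = [p*·20.2200 + (1−p*)·-28.7600]/1.08 = 14.3333. B = V − Δ·S = -143.6667.
Each (Δ,B) replicates both successor values, so the strategy is self-financing and V0 is arbitrage-free.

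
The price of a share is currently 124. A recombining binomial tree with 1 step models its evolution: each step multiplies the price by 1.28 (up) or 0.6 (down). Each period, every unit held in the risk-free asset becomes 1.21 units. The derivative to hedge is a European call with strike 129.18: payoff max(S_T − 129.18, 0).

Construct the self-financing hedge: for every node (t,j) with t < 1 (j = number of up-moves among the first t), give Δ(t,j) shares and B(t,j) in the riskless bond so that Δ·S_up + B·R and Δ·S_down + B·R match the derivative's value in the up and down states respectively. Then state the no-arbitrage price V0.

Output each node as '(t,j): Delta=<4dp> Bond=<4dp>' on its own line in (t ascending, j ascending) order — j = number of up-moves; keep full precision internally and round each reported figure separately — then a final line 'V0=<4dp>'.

No-arbitrage ⇒ martingale measure with p* = (R−d)/(u−d) = 0.8971.
At expiry t=1: V(1,0)=0.0000, V(1,1)=29.5400
Node (0,0) S=124.0000: V=(p*·29.5400+(1−p*)·0.0000)/1.21=21.9001; Δ=(29.5400−0.0000)/(158.7200−74.4000)=0.3503; B=V−Δ·S=-21.5411
Root portfolio cost Δ·124+B reproduces V0=21.9001.

(0,0): Delta=0.3503 Bond=-21.5411
V0=21.9001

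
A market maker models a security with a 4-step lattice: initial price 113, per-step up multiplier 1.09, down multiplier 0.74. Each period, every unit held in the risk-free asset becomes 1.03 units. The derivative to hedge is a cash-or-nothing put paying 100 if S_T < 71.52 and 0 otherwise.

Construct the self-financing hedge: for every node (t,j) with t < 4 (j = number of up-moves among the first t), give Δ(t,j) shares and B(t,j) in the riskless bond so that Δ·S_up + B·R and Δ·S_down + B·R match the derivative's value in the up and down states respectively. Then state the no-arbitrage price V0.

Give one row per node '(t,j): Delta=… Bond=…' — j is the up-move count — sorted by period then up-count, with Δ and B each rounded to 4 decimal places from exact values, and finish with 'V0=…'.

(0,0): Delta=-0.1690 Bond=20.6604
(1,0): Delta=-0.9149 Bond=83.6530
(1,1): Delta=-0.0643 Bond=8.3755
(2,0): Delta=-3.7143 Bond=259.3870
(2,1): Delta=-0.5217 Bond=50.3231
(2,2): Delta=0.0000 Bond=0.0000
(3,0): Delta=0.0000 Bond=97.0874
(3,1): Delta=-4.2361 Bond=302.3578
(3,2): Delta=0.0000 Bond=0.0000
(3,3): Delta=0.0000 Bond=0.0000
V0=1.5602

No-arbitrage ⇒ martingale measure with p* = (R−d)/(u−d) = 0.8286.
Terminal values V(4,·): V(4,0)=100.0000, V(4,1)=100.0000, V(4,2)=0.0000, V(4,3)=0.0000, V(4,4)=0.0000
(3,0): S=45.7903. Δ = (V_up−V_dn)/(S_up−S_dn) = (100.0000−100.0000)/(49.9114−33.8848) = 0.0000. V = [p*·100.0000 + (1−p*)·100.0000]/1.03 = 97.0874. B = V − Δ·S = 97.0874.
(3,1): S=67.4479. Δ = (V_up−V_dn)/(S_up−S_dn) = (0.0000−100.0000)/(73.5182−49.9114) = -4.2361. V = [p*·0.0000 + (1−p*)·100.0000]/1.03 = 16.6436. B = V − Δ·S = 302.3578.
(3,2): S=99.3489. Δ = (V_up−V_dn)/(S_up−S_dn) = (0.0000−0.0000)/(108.2903−73.5182) = 0.0000. V = [p*·0.0000 + (1−p*)·0.0000]/1.03 = 0.0000. B = V − Δ·S = 0.0000.
(3,3): S=146.3383. Δ = (V_up−V_dn)/(S_up−S_dn) = (0.0000−0.0000)/(159.5087−108.2903) = 0.0000. V = [p*·0.0000 + (1−p*)·0.0000]/1.03 = 0.0000. B = V − Δ·S = 0.0000.
(2,0): S=61.8788. Δ = (V_up−V_dn)/(S_up−S_dn) = (16.6436−97.0874)/(67.4479−45.7903) = -3.7143. V = [p*·16.6436 + (1−p*)·97.0874]/1.03 = 29.5475. B = V − Δ·S = 259.3870.
(2,1): S=91.1458. Δ = (V_up−V_dn)/(S_up−S_dn) = (0.0000−16.6436)/(99.3489−67.4479) = -0.5217. V = [p*·0.0000 + (1−p*)·16.6436]/1.03 = 2.7701. B = V − Δ·S = 50.3231.
(2,2): S=134.2553. Δ = (V_up−V_dn)/(S_up−S_dn) = (0.0000−0.0000)/(146.3383−99.3489) = 0.0000. V = [p*·0.0000 + (1−p*)·0.0000]/1.03 = 0.0000. B = V − Δ·S = 0.0000.
(1,0): S=83.6200. Δ = (V_up−V_dn)/(S_up−S_dn) = (2.7701−29.5475)/(91.1458−61.8788) = -0.9149. V = [p*·2.7701 + (1−p*)·29.5475]/1.03 = 7.1461. B = V − Δ·S = 83.6530.
(1,1): S=123.1700. Δ = (V_up−V_dn)/(S_up−S_dn) = (0.0000−2.7701)/(134.2553−91.1458) = -0.0643. V = [p*·0.0000 + (1−p*)·2.7701]/1.03 = 0.4610. B = V − Δ·S = 8.3755.
(0,0): S=113.0000. Δ = (V_up−V_dn)/(S_up−S_dn) = (0.4610−7.1461)/(123.1700−83.6200) = -0.1690. V = [p*·0.4610 + (1−p*)·7.1461]/1.03 = 1.5602. B = V − Δ·S = 20.6604.
Each (Δ,B) replicates both successor values, so the strategy is self-financing and V0 is arbitrage-free.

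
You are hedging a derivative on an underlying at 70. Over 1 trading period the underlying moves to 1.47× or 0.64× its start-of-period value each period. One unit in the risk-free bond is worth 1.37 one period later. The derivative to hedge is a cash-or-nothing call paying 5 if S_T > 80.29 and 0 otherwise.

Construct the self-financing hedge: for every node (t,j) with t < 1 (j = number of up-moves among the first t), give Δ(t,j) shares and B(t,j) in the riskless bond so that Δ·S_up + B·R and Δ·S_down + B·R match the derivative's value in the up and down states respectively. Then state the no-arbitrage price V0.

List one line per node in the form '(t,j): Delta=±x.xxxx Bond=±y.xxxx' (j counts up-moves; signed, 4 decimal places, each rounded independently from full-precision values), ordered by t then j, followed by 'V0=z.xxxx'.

Risk-neutral probability p* = (R−d)/(u−d) = (1.37−0.64)/(1.47−0.64) = 0.8795.
Terminal payoffs: V(1,0)=0.0000, V(1,1)=5.0000
Node (0,0) S=70.0000: V=(p*·5.0000+(1−p*)·0.0000)/1.37=3.2099; Δ=(5.0000−0.0000)/(102.9000−44.8000)=0.0861; B=V−Δ·S=-2.8142
The time-0 hedge costs 3.2099, which is the no-arbitrage price.

(0,0): Delta=0.0861 Bond=-2.8142
V0=3.2099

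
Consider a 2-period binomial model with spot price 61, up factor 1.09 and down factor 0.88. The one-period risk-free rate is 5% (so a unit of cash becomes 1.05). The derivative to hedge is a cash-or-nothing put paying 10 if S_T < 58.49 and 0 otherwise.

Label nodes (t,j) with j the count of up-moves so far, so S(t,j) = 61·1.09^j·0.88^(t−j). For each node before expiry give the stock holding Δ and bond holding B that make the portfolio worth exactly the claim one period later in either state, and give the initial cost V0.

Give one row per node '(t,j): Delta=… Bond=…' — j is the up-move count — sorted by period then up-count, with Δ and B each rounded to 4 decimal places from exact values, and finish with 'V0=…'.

(0,0): Delta=-0.1416 Bond=8.9675
(1,0): Delta=-0.8871 Bond=49.4331
(1,1): Delta=0.0000 Bond=0.0000
V0=0.3291

The replicating-portfolio and risk-neutral prices coincide; use p* = (1.05−0.88)/(1.09−0.88) = 0.8095 for the latter.
Payoff layer (t=2): V(2,0)=10.0000, V(2,1)=0.0000, V(2,2)=0.0000
Node (1,0) S=53.6800: V=(p*·0.0000+(1−p*)·10.0000)/1.05=1.8141; Δ=(0.0000−10.0000)/(58.5112−47.2384)=-0.8871; B=V−Δ·S=49.4331
Node (1,1) S=66.4900: V=(p*·0.0000+(1−p*)·0.0000)/1.05=0.0000; Δ=(0.0000−0.0000)/(72.4741−58.5112)=0.0000; B=V−Δ·S=0.0000
Node (0,0) S=61.0000: V=(p*·0.0000+(1−p*)·1.8141)/1.05=0.3291; Δ=(0.0000−1.8141)/(66.4900−53.6800)=-0.1416; B=V−Δ·S=8.9675
Check: Δ(0,0)·S0 + B(0,0) = 0.3291 = V0.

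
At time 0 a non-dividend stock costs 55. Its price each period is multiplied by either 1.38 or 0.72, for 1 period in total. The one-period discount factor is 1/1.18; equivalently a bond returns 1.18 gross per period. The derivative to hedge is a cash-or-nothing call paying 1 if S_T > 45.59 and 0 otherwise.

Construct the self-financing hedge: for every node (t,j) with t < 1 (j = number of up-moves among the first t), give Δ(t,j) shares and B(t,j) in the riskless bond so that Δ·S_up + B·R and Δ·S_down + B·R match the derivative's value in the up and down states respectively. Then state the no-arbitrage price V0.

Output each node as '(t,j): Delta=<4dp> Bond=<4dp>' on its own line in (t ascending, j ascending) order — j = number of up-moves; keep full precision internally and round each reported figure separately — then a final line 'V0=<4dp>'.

(0,0): Delta=0.0275 Bond=-0.9245
V0=0.5907

Risk-neutral probability p* = (R−d)/(u−d) = (1.18−0.72)/(1.38−0.72) = 0.6970.
Terminal values V(1,·): V(1,0)=0.0000, V(1,1)=1.0000
Node (0,0) S=55.0000: V=(p*·1.0000+(1−p*)·0.0000)/1.18=0.5907; Δ=(1.0000−0.0000)/(75.9000−39.6000)=0.0275; B=V−Δ·S=-0.9245
Each (Δ,B) replicates both successor values, so the strategy is self-financing and V0 is arbitrage-free.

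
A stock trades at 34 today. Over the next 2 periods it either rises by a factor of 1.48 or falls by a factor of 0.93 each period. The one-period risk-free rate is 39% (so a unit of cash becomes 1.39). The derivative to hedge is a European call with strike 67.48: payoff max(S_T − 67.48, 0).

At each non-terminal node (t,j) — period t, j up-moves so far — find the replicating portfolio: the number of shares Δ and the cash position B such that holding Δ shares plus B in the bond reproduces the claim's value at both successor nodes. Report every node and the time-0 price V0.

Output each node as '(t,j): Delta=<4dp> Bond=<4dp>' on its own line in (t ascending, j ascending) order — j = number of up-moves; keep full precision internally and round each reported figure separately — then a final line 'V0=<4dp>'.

(0,0): Delta=0.2250 Bond=-5.1190
(1,0): Delta=0.0000 Bond=0.0000
(1,1): Delta=0.2527 Bond=-8.5076
V0=2.5320

The replicating-portfolio and risk-neutral prices coincide; use p* = (1.39−0.93)/(1.48−0.93) = 0.8364 for the latter.
Terminal values V(2,·): V(2,0)=0.0000, V(2,1)=0.0000, V(2,2)=6.9936
(1,0): S=31.6200. Δ = (V_up−V_dn)/(S_up−S_dn) = (0.0000−0.0000)/(46.7976−29.4066) = 0.0000. V = [p*·0.0000 + (1−p*)·0.0000]/1.39 = 0.0000. B = V − Δ·S = 0.0000.
(1,1): S=50.3200. Δ = (V_up−V_dn)/(S_up−S_dn) = (6.9936−0.0000)/(74.4736−46.7976) = 0.2527. V = [p*·6.9936 + (1−p*)·0.0000]/1.39 = 4.2081. B = V − Δ·S = -8.5076.
(0,0): S=34.0000. Δ = (V_up−V_dn)/(S_up−S_dn) = (4.2081−0.0000)/(50.3200−31.6200) = 0.2250. V = [p*·4.2081 + (1−p*)·0.0000]/1.39 = 2.5320. B = V − Δ·S = -5.1190.
The time-0 hedge costs 2.5320, which is the no-arbitrage price.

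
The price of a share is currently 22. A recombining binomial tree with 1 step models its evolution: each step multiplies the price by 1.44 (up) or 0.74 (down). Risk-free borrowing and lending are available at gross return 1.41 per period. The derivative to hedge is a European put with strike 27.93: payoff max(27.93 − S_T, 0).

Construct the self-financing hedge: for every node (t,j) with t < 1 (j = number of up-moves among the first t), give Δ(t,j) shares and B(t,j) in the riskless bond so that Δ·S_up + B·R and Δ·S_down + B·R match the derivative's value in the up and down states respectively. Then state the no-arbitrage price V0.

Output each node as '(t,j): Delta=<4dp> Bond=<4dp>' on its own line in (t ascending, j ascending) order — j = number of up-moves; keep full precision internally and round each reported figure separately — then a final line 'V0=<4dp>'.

(0,0): Delta=-0.7565 Bond=16.9970
V0=0.3541

No-arbitrage ⇒ martingale measure with p* = (R−d)/(u−d) = 0.9571.
Terminal values V(1,·): V(1,0)=11.6500, V(1,1)=0.0000
Node (0,0) S=22.0000: V=(p*·0.0000+(1−p*)·11.6500)/1.41=0.3541; Δ=(0.0000−11.6500)/(31.6800−16.2800)=-0.7565; B=V−Δ·S=16.9970
Each (Δ,B) replicates both successor values, so the strategy is self-financing and V0 is arbitrage-free.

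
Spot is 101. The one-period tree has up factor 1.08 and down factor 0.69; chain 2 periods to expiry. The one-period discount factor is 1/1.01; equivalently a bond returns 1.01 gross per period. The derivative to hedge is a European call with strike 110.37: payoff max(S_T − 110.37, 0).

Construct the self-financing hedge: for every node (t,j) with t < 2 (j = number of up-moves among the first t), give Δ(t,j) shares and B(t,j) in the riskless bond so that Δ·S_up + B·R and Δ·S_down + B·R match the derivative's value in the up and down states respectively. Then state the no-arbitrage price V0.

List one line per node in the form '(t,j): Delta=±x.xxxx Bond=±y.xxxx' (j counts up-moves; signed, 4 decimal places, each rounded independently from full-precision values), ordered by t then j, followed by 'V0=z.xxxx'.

(0,0): Delta=0.1534 Bond=-10.5825
(1,0): Delta=0.0000 Bond=0.0000
(1,1): Delta=0.1748 Bond=-13.0264
V0=4.9078

Since d<R<u, set p* = (R−d)/(u−d) = 0.8205; price each node as the discounted p*-expectation of its children.
At expiry t=2: V(2,0)=0.0000, V(2,1)=0.0000, V(2,2)=7.4364
Node (1,0) S=69.6900: V=(p*·0.0000+(1−p*)·0.0000)/1.01=0.0000; Δ=(0.0000−0.0000)/(75.2652−48.0861)=0.0000; B=V−Δ·S=0.0000
Node (1,1) S=109.0800: V=(p*·7.4364+(1−p*)·0.0000)/1.01=6.0412; Δ=(7.4364−0.0000)/(117.8064−75.2652)=0.1748; B=V−Δ·S=-13.0264
Node (0,0) S=101.0000: V=(p*·6.0412+(1−p*)·0.0000)/1.01=4.9078; Δ=(6.0412−0.0000)/(109.0800−69.6900)=0.1534; B=V−Δ·S=-10.5825
Root portfolio cost Δ·101+B reproduces V0=4.9078.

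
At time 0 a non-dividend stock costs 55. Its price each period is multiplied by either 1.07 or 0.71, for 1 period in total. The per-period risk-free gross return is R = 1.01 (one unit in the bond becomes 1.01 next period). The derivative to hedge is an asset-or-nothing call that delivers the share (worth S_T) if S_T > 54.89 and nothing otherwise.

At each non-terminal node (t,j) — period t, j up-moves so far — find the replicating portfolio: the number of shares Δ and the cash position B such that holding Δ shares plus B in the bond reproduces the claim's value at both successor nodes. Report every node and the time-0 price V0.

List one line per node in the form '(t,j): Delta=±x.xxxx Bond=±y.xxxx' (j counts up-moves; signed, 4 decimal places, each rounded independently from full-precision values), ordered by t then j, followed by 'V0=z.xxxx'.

(0,0): Delta=2.9722 Bond=-114.9161
V0=48.5561

Under the risk-neutral measure, an up-move has probability p* = (R−d)/(u−d) = 0.8333 and values discount at R = 1.01.
At expiry t=1: V(1,0)=0.0000, V(1,1)=58.8500
  t=0,j=0: stock 55.0000 → up 58.8500 (V=58.8500), down 39.0500 (V=0.0000). Price 48.5561; hedge Δ=2.9722, bond B=-114.9161.
The time-0 hedge costs 48.5561, which is the no-arbitrage price.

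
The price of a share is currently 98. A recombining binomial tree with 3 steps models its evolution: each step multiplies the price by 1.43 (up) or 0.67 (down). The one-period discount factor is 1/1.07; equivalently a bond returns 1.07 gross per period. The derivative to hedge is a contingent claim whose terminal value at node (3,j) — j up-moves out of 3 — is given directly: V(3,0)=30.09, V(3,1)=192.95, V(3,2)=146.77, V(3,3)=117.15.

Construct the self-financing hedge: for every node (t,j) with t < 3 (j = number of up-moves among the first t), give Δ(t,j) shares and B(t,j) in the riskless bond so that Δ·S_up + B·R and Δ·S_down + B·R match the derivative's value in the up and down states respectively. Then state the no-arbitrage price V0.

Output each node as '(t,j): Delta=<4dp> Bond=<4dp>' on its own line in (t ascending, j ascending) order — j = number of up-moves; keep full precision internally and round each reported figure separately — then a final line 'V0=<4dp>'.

The replicating-portfolio and risk-neutral prices coincide; use p* = (1.07−0.67)/(1.43−0.67) = 0.5263 for the latter.
Terminal payoffs: V(3,0)=30.0900, V(3,1)=192.9500, V(3,2)=146.7700, V(3,3)=117.1500
  t=2,j=0: stock 43.9922 → up 62.9088 (V=192.9500), down 29.4748 (V=30.0900). Price 108.2297; hedge Δ=4.8711, bond B=-106.0598.
  t=2,j=1: stock 93.8938 → up 134.2681 (V=146.7700), down 62.9088 (V=192.9500). Price 157.6119; hedge Δ=-0.6471, bond B=218.3751.
  t=2,j=2: stock 200.4002 → up 286.5723 (V=117.1500), down 134.2681 (V=146.7700). Price 122.5986; hedge Δ=-0.1945, bond B=161.5723.
  t=1,j=0: stock 65.6600 → up 93.8938 (V=157.6119), down 43.9922 (V=108.2297). Price 125.4396; hedge Δ=0.9896, bond B=60.4630.
  t=1,j=1: stock 140.1400 → up 200.4002 (V=122.5986), down 93.8938 (V=157.6119). Price 130.0784; hedge Δ=-0.3287, bond B=176.1485.
  t=0,j=0: stock 98.0000 → up 140.1400 (V=130.0784), down 65.6600 (V=125.4396). Price 119.5150; hedge Δ=0.0623, bond B=113.4113.
Each (Δ,B) replicates both successor values, so the strategy is self-financing and V0 is arbitrage-free.

(0,0): Delta=0.0623 Bond=113.4113
(1,0): Delta=0.9896 Bond=60.4630
(1,1): Delta=-0.3287 Bond=176.1485
(2,0): Delta=4.8711 Bond=-106.0598
(2,1): Delta=-0.6471 Bond=218.3751
(2,2): Delta=-0.1945 Bond=161.5723
V0=119.5150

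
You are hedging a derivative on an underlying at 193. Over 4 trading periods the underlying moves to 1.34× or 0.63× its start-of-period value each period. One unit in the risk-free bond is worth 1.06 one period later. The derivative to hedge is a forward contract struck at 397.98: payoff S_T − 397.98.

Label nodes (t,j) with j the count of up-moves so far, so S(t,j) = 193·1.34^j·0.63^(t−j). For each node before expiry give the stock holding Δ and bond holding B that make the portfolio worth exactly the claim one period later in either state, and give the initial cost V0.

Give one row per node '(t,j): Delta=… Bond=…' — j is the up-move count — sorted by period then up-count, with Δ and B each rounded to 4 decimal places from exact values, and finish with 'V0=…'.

(0,0): Delta=1.0000 Bond=-315.2374
(1,0): Delta=1.0000 Bond=-334.1517
(1,1): Delta=1.0000 Bond=-334.1517
(2,0): Delta=1.0000 Bond=-354.2008
(2,1): Delta=1.0000 Bond=-354.2008
(2,2): Delta=1.0000 Bond=-354.2008
(3,0): Delta=1.0000 Bond=-375.4528
(3,1): Delta=1.0000 Bond=-375.4528
(3,2): Delta=1.0000 Bond=-375.4528
(3,3): Delta=1.0000 Bond=-375.4528
V0=-122.2374

Since d<R<u, set p* = (R−d)/(u−d) = 0.6056; price each node as the discounted p*-expectation of its children.
Terminal payoffs: V(4,0)=-367.5768, V(4,1)=-333.3128, V(4,2)=-260.4340, V(4,3)=-105.4218, V(4,4)=224.2866
  t=3,j=0: stock 48.2591 → up 64.6672 (V=-333.3128), down 30.4032 (V=-367.5768). Price -327.1938; hedge Δ=1.0000, bond B=-375.4528.
  t=3,j=1: stock 102.6463 → up 137.5460 (V=-260.4340), down 64.6672 (V=-333.3128). Price -272.8066; hedge Δ=1.0000, bond B=-375.4528.
  t=3,j=2: stock 218.3270 → up 292.5582 (V=-105.4218), down 137.5460 (V=-260.4340). Price -157.1258; hedge Δ=1.0000, bond B=-375.4528.
  t=3,j=3: stock 464.3781 → up 622.2666 (V=224.2866), down 292.5582 (V=-105.4218). Price 88.9252; hedge Δ=1.0000, bond B=-375.4528.
  t=2,j=0: stock 76.6017 → up 102.6463 (V=-272.8066), down 48.2591 (V=-327.1938). Price -277.5991; hedge Δ=1.0000, bond B=-354.2008.
  t=2,j=1: stock 162.9306 → up 218.3270 (V=-157.1258), down 102.6463 (V=-272.8066). Price -191.2702; hedge Δ=1.0000, bond B=-354.2008.
  t=2,j=2: stock 346.5508 → up 464.3781 (V=88.9252), down 218.3270 (V=-157.1258). Price -7.6500; hedge Δ=1.0000, bond B=-354.2008.
  t=1,j=0: stock 121.5900 → up 162.9306 (V=-191.2702), down 76.6017 (V=-277.5991). Price -212.5617; hedge Δ=1.0000, bond B=-334.1517.
  t=1,j=1: stock 258.6200 → up 346.5508 (V=-7.6500), down 162.9306 (V=-191.2702). Price -75.5317; hedge Δ=1.0000, bond B=-334.1517.
  t=0,j=0: stock 193.0000 → up 258.6200 (V=-75.5317), down 121.5900 (V=-212.5617). Price -122.2374; hedge Δ=1.0000, bond B=-315.2374.
Check: Δ(0,0)·S0 + B(0,0) = -122.2374 = V0.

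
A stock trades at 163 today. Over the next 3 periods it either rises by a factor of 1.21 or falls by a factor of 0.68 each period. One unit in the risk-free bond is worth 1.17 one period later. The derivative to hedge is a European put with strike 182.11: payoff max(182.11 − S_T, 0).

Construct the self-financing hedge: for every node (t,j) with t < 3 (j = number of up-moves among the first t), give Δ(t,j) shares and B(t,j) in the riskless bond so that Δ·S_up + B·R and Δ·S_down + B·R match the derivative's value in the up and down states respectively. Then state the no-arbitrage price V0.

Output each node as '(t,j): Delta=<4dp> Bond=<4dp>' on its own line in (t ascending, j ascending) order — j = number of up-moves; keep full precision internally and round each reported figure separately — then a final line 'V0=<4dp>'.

(0,0): Delta=-0.2291 Bond=40.6752
(1,0): Delta=-1.0000 Bond=133.0338
(1,1): Delta=-0.1938 Bond=40.6150
(2,0): Delta=-1.0000 Bond=155.6496
(2,1): Delta=-1.0000 Bond=155.6496
(2,2): Delta=-0.1568 Bond=38.6926
V0=3.3279

Since d<R<u, set p* = (R−d)/(u−d) = 0.9245; price each node as the discounted p*-expectation of its children.
At expiry t=3: V(3,0)=130.8576, V(3,1)=90.9108, V(3,2)=19.8292, V(3,3)=0.0000
Node (2,0) S=75.3712: V=(p*·90.9108+(1−p*)·130.8576)/1.17=80.2784; Δ=(90.9108−130.8576)/(91.1992−51.2524)=-1.0000; B=V−Δ·S=155.6496
Node (2,1) S=134.1164: V=(p*·19.8292+(1−p*)·90.9108)/1.17=21.5332; Δ=(19.8292−90.9108)/(162.2808−91.1992)=-1.0000; B=V−Δ·S=155.6496
Node (2,2) S=238.6483: V=(p*·0.0000+(1−p*)·19.8292)/1.17=1.2791; Δ=(0.0000−19.8292)/(288.7644−162.2808)=-0.1568; B=V−Δ·S=38.6926
Node (1,0) S=110.8400: V=(p*·21.5332+(1−p*)·80.2784)/1.17=22.1938; Δ=(21.5332−80.2784)/(134.1164−75.3712)=-1.0000; B=V−Δ·S=133.0338
Node (1,1) S=197.2300: V=(p*·1.2791+(1−p*)·21.5332)/1.17=2.3997; Δ=(1.2791−21.5332)/(238.6483−134.1164)=-0.1938; B=V−Δ·S=40.6150
Node (0,0) S=163.0000: V=(p*·2.3997+(1−p*)·22.1938)/1.17=3.3279; Δ=(2.3997−22.1938)/(197.2300−110.8400)=-0.2291; B=V−Δ·S=40.6752
Root portfolio cost Δ·163+B reproduces V0=3.3279.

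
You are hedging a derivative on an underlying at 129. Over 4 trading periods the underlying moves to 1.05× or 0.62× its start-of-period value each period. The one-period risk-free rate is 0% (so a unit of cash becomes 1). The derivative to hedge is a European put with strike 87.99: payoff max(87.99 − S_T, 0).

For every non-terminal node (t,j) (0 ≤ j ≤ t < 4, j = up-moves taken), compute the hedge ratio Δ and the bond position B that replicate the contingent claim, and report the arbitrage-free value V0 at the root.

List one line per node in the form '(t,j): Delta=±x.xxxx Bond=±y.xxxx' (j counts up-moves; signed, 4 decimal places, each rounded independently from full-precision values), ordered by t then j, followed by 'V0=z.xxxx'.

The replicating-portfolio and risk-neutral prices coincide; use p* = (1−0.62)/(1.05−0.62) = 0.8837 for the latter.
Payoff layer (t=4): V(4,0)=68.9285, V(4,1)=55.7085, V(4,2)=33.3197, V(4,3)=0.0000, V(4,4)=0.0000
Node (3,0) S=30.7443: V=(p*·55.7085+(1−p*)·68.9285)/1=57.2457; Δ=(55.7085−68.9285)/(32.2815−19.0615)=-1.0000; B=V−Δ·S=87.9900
Node (3,1) S=52.0670: V=(p*·33.3197+(1−p*)·55.7085)/1=35.9230; Δ=(33.3197−55.7085)/(54.6703−32.2815)=-1.0000; B=V−Δ·S=87.9900
Node (3,2) S=88.1779: V=(p*·0.0000+(1−p*)·33.3197)/1=3.8744; Δ=(0.0000−33.3197)/(92.5868−54.6703)=-0.8788; B=V−Δ·S=81.3620
Node (3,3) S=149.3336: V=(p*·0.0000+(1−p*)·0.0000)/1=0.0000; Δ=(0.0000−0.0000)/(156.8003−92.5868)=0.0000; B=V−Δ·S=0.0000
Node (2,0) S=49.5876: V=(p*·35.9230+(1−p*)·57.2457)/1=38.4024; Δ=(35.9230−57.2457)/(52.0670−30.7443)=-1.0000; B=V−Δ·S=87.9900
Node (2,1) S=83.9790: V=(p*·3.8744+(1−p*)·35.9230)/1=7.6010; Δ=(3.8744−35.9230)/(88.1780−52.0670)=-0.8875; B=V−Δ·S=82.1327
Node (2,2) S=142.2225: V=(p*·0.0000+(1−p*)·3.8744)/1=0.4505; Δ=(0.0000−3.8744)/(149.3336−88.1779)=-0.0634; B=V−Δ·S=9.4607
Node (1,0) S=79.9800: V=(p*·7.6010+(1−p*)·38.4024)/1=11.1825; Δ=(7.6010−38.4024)/(83.9790−49.5876)=-0.8956; B=V−Δ·S=82.8138
Node (1,1) S=135.4500: V=(p*·0.4505+(1−p*)·7.6010)/1=1.2820; Δ=(0.4505−7.6010)/(142.2225−83.9790)=-0.1228; B=V−Δ·S=17.9109
Node (0,0) S=129.0000: V=(p*·1.2820+(1−p*)·11.1825)/1=2.4332; Δ=(1.2820−11.1825)/(135.4500−79.9800)=-0.1785; B=V−Δ·S=25.4578
The time-0 hedge costs 2.4332, which is the no-arbitrage price.

(0,0): Delta=-0.1785 Bond=25.4578
(1,0): Delta=-0.8956 Bond=82.8138
(1,1): Delta=-0.1228 Bond=17.9109
(2,0): Delta=-1.0000 Bond=87.9900
(2,1): Delta=-0.8875 Bond=82.1327
(2,2): Delta=-0.0634 Bond=9.4607
(3,0): Delta=-1.0000 Bond=87.9900
(3,1): Delta=-1.0000 Bond=87.9900
(3,2): Delta=-0.8788 Bond=81.3620
(3,3): Delta=0.0000 Bond=0.0000
V0=2.4332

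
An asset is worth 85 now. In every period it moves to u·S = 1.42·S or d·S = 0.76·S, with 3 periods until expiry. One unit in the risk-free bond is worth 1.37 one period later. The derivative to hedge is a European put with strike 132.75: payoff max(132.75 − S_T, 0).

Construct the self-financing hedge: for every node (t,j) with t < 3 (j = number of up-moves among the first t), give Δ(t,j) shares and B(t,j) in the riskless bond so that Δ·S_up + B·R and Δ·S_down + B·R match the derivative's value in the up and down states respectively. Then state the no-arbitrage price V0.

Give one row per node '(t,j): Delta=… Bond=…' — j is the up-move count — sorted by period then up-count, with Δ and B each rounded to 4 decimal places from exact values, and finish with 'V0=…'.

(0,0): Delta=-0.1025 Bond=9.3060
(1,0): Delta=-1.0000 Bond=70.7283
(1,1): Delta=-0.0631 Bond=7.9969
(2,0): Delta=-1.0000 Bond=96.8978
(2,1): Delta=-1.0000 Bond=96.8978
(2,2): Delta=-0.0220 Bond=3.9113
V0=0.5943

Under the risk-neutral measure, an up-move has probability p* = (R−d)/(u−d) = 0.9242 and values discount at R = 1.37.
Terminal payoffs: V(3,0)=95.4370, V(3,1)=63.0337, V(3,2)=2.4906, V(3,3)=0.0000
  t=2,j=0: stock 49.0960 → up 69.7163 (V=63.0337), down 37.3130 (V=95.4370). Price 47.8018; hedge Δ=-1.0000, bond B=96.8978.
  t=2,j=1: stock 91.7320 → up 130.2594 (V=2.4906), down 69.7163 (V=63.0337). Price 5.1658; hedge Δ=-1.0000, bond B=96.8978.
  t=2,j=2: stock 171.3940 → up 243.3795 (V=0.0000), down 130.2594 (V=2.4906). Price 0.1377; hedge Δ=-0.0220, bond B=3.9113.
  t=1,j=0: stock 64.6000 → up 91.7320 (V=5.1658), down 49.0960 (V=47.8018). Price 6.1283; hedge Δ=-1.0000, bond B=70.7283.
  t=1,j=1: stock 120.7000 → up 171.3940 (V=0.1377), down 91.7320 (V=5.1658). Price 0.3786; hedge Δ=-0.0631, bond B=7.9969.
  t=0,j=0: stock 85.0000 → up 120.7000 (V=0.3786), down 64.6000 (V=6.1283). Price 0.5943; hedge Δ=-0.1025, bond B=9.3060.
Check: Δ(0,0)·S0 + B(0,0) = 0.5943 = V0.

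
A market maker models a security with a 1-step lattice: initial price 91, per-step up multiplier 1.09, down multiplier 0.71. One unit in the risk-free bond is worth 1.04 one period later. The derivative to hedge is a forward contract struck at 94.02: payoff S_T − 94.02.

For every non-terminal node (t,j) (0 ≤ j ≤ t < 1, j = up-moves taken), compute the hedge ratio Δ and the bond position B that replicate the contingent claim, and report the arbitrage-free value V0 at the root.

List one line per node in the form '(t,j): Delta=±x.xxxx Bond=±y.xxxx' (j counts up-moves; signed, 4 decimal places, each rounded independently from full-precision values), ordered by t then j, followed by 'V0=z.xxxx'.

(0,0): Delta=1.0000 Bond=-90.4038
V0=0.5962

No-arbitrage ⇒ martingale measure with p* = (R−d)/(u−d) = 0.8684.
At expiry t=1: V(1,0)=-29.4100, V(1,1)=5.1700
Node (0,0) S=91.0000: V=(p*·5.1700+(1−p*)·-29.4100)/1.04=0.5962; Δ=(5.1700−-29.4100)/(99.1900−64.6100)=1.0000; B=V−Δ·S=-90.4038
Each (Δ,B) replicates both successor values, so the strategy is self-financing and V0 is arbitrage-free.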